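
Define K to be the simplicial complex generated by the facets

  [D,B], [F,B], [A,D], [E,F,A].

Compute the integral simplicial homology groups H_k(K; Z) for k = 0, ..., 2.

H_0 = Z,  H_1 = Z,  H_2 = 0.

K has 5 vertices, 6 edges, 1 triangle.
rank ∂_0 = 0, rank ∂_1 = 4 ⇒ b_0 = 5 − 0 − 4 = 1; all invariant factors of ∂_1 are 1 so no torsion. So H_0 = Z.
rank ∂_1 = 4, rank ∂_2 = 1 ⇒ b_1 = 6 − 4 − 1 = 1; all invariant factors of ∂_2 are 1 so no torsion. So H_1 = Z.
rank ∂_2 = 1, rank ∂_3 = 0 ⇒ b_2 = 1 − 1 − 0 = 0. So H_2 = 0.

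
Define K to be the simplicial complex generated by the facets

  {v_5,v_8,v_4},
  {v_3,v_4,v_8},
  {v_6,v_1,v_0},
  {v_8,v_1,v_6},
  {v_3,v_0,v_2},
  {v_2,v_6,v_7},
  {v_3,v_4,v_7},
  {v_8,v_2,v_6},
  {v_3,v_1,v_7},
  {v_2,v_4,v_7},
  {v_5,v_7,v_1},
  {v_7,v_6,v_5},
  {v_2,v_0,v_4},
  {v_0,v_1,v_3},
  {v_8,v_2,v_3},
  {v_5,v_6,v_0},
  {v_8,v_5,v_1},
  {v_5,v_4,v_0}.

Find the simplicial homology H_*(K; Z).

Take the total order v_0 < v_1 < v_2 < v_3 < v_4 < v_5 < v_6 < v_7 < v_8 on the vertex set. Then K (dimension 2) consists of the simplices:

  0-simplices (9): [v_0], [v_1], [v_2], [v_3], [v_4], [v_5], [v_6], [v_7], [v_8]
  1-simplices (27): (27 of them)
  2-simplices (18): (18 of them)

so the chain groups are C_0 ≅ Z^9, C_1 ≅ Z^27, C_2 ≅ Z^18.

Boundary ∂_1: C_1 → C_0 is given by ∂[p,q] = [q] − [p].
This gives a 9×27 integer matrix of rank 8; reducing to Smith normal form yields diagonal entries (1,1,1,1,1,1,1,1).

Boundary ∂_2: C_2 → C_1 sends each 2-simplex [p,q,r] to [q,r] − [p,r] + [p,q]. For instance
  ∂[v_2,v_3,v_8] = [v_3,v_8] − [v_2,v_8] + [v_2,v_3],
  ∂[v_3,v_4,v_7] = [v_4,v_7] − [v_3,v_7] + [v_3,v_4].
This gives a 27×18 integer matrix of rank 18; reducing to Smith normal form yields diagonal entries (1,1,1,1,1,1,1,1,1,1,1,1,1,1,1,1,1,2).

Reading off H_k = ker ∂_k / im ∂_{k+1}:

  H_0: rank C_0 − rank ∂_1 = 9 − 8 = 1, and the invariant factors of ∂_1 are all 1, so H_0 ≅ Z.
  H_1: rank ker ∂_1 − rank ∂_2 = (27 − 8) − 18 = 1, and ∂_2 has invariant factor 2 > 1, so H_1 ≅ Z ⊕ Z/2Z.
  H_2: rank ker ∂_2 − rank ∂_3 = (18 − 18) − 0 = 0, and there is no ∂_3, so H_2 ≅ 0.

As a check, the Euler characteristic is 9 − 27 + 18 = 0, which agrees with 1 − 1 + 0 = 0.
(K is a triangulation of the Klein bottle.)

H_0 = Z,  H_1 = Z ⊕ Z/2Z,  H_2 = 0.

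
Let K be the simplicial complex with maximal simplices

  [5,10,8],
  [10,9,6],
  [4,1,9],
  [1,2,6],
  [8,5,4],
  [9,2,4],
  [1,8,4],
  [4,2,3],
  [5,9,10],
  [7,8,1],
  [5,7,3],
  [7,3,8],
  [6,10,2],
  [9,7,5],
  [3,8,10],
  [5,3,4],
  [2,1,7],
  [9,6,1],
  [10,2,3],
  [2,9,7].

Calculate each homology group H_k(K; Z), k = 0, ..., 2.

H_0 = Z,  H_1 = Z ⊕ Z_2,  H_2 = 0.

Order the vertices as 1 < 2 < 3 < 4 < 5 < 6 < 7 < 8 < 9 < 10. Listing each simplex with vertices in this order, K has dimension 2 with simplices:

  0-simplices (10): [1], [2], [3], [4], [5], [6], [7], [8], [9], [10]
  1-simplices (30): (30 of them)
  2-simplices (20): (20 of them)

Hence C_0 ≅ Z^10, C_1 ≅ Z^30, C_2 ≅ Z^20.

Boundary ∂_1: C_1 → C_0 is given by ∂[p,q] = [q] − [p]. For instance
  ∂[1,8] = [8] − [1].
This gives a 10×30 integer matrix of rank 9; reducing to Smith normal form yields diagonal entries (1,1,1,1,1,1,1,1,1).

∂_2: C_2 → C_1 sends each 2-simplex [p,q,r] to [q,r] − [p,r] + [p,q]. For instance
  ∂[5,7,9] = [7,9] − [5,9] + [5,7],
  ∂[1,4,8] = [4,8] − [1,8] + [1,4].
The 30×20 boundary matrix has rank 20 and Smith normal form diag(1,1,1,1,1,1,1,1,1,1,1,1,1,1,1,1,1,1,1,2).

Reading off H_k = ker ∂_k / im ∂_{k+1}:

  H_0: rank C_0 − rank ∂_1 = 10 − 9 = 1, and the invariant factors of ∂_1 are all 1, so H_0 ≅ Z.
  H_1: rank ker ∂_1 − rank ∂_2 = (30 − 9) − 20 = 1, and ∂_2 has invariant factor 2 > 1, so H_1 ≅ Z ⊕ Z_2.
  H_2: rank ker ∂_2 − rank ∂_3 = (20 − 20) − 0 = 0, and there is no ∂_3, so H_2 ≅ 0.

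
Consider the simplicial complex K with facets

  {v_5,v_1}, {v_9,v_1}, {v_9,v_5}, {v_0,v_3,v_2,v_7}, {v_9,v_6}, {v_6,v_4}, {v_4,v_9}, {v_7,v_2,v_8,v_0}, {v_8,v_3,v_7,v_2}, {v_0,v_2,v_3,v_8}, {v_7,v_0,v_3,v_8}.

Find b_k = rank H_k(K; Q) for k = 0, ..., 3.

Fix the vertex order v_0 < v_1 < v_2 < v_3 < v_4 < v_5 < v_6 < v_7 < v_8 < v_9 and write every simplex with vertices in increasing order. Then dim K = 3 and the simplices of K are:

  0-simplices (10): [v_0], [v_1], [v_2], [v_3], [v_4], [v_5], [v_6], [v_7], [v_8], [v_9]
  1-simplices (16): (16 of them)
  2-simplices (10): [v_0,v_2,v_3], [v_0,v_2,v_7], [v_0,v_2,v_8], [v_0,v_3,v_7], [v_0,v_3,v_8], [v_0,v_7,v_8], [v_2,v_3,v_7], [v_2,v_3,v_8], [v_2,v_7,v_8], [v_3,v_7,v_8]
  3-simplices (5): [v_0,v_2,v_3,v_7], [v_0,v_2,v_3,v_8], [v_0,v_2,v_7,v_8], [v_0,v_3,v_7,v_8], [v_2,v_3,v_7,v_8]

giving chain groups C_0 ≅ Z^10, C_1 ≅ Z^16, C_2 ≅ Z^10, C_3 ≅ Z^5.

The boundary map ∂_1: C_1 → C_0 is given by ∂[p,q] = [q] − [p].
The resulting 10×16 matrix has rank 8, and its Smith normal form has invariant factors (1,1,1,1,1,1,1,1).

Boundary ∂_2: C_2 → C_1 maps a triangle to the signed sum of its edges. For instance
  ∂[v_0,v_3,v_7] = [v_3,v_7] − [v_0,v_7] + [v_0,v_3],
  ∂[v_0,v_7,v_8] = [v_7,v_8] − [v_0,v_8] + [v_0,v_7].
The 16×10 boundary matrix has rank 6 and Smith normal form diag(1,1,1,1,1,1).

Boundary ∂_3: C_3 → C_2 sends each 3-simplex σ to the alternating sum Σ_i (−1)^i (σ with its i-th vertex removed). For instance
  ∂[v_0,v_2,v_7,v_8] = [v_2,v_7,v_8] − [v_0,v_7,v_8] + [v_0,v_2,v_8] − [v_0,v_2,v_7],
  ∂[v_0,v_2,v_3,v_7] = [v_2,v_3,v_7] − [v_0,v_3,v_7] + [v_0,v_2,v_7] − [v_0,v_2,v_3].
The 10×5 boundary matrix has rank 4 and Smith normal form diag(1,1,1,1).

From H_k ≅ ker(∂_k) / im(∂_{k+1}) we obtain:

  H_0: rank C_0 − rank ∂_1 = 10 − 8 = 2, and the invariant factors of ∂_1 are all 1, so H_0 ≅ Z^2.
  H_1: rank ker ∂_1 − rank ∂_2 = (16 − 8) − 6 = 2, and the invariant factors of ∂_2 are all 1, so H_1 ≅ Z^2.
  H_2: rank ker ∂_2 − rank ∂_3 = (10 − 6) − 4 = 0, and the invariant factors of ∂_3 are all 1, so H_2 ≅ 0.
  H_3: rank ker ∂_3 − rank ∂_4 = (5 − 4) − 0 = 1, and there is no ∂_4, so H_3 ≅ Z.

Hence the Betti numbers are b_0 = 2, b_1 = 2, b_2 = 0, b_3 = 1.

b_0 = 2, b_1 = 2, b_2 = 0, b_3 = 1.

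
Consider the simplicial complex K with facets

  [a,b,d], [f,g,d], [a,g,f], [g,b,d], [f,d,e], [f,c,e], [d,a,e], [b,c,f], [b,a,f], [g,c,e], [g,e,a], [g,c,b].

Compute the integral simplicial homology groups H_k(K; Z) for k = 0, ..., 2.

Fix the vertex order a < b < c < d < e < f < g and write every simplex with vertices in increasing order. Then dim K = 2 and the simplices of K are:

  0-simplices (7): a, b, c, d, e, f, g
  1-simplices (18): ab, ad, ae, af, ag, bc, bd, bf, bg, ce, cf, cg, de, df, dg, ef, eg, fg
  2-simplices (12): abd, abf, ade, aeg, afg, bcf, bcg, bdg, cef, ceg, def, dfg

Hence C_0 ≅ Z^7, C_1 ≅ Z^18, C_2 ≅ Z^12.

Boundary ∂_1: C_1 → C_0 maps an edge to its endpoints' difference, ∂[p,q] = q − p.
As a 7×18 matrix over Z this has rank 6, with invariant factors (1,1,1,1,1,1).

The boundary map ∂_2: C_2 → C_1 sends each 2-simplex [p,q,r] to [q,r] − [p,r] + [p,q]. For instance
  ∂ceg = eg − cg + ce,
  ∂def = ef − df + de.
This gives a 18×12 integer matrix of rank 12; reducing to Smith normal form yields diagonal entries (1,1,1,1,1,1,1,1,1,1,1,2).

Now H_k = ker ∂_k / im ∂_{k+1}, so:

  H_0: rank C_0 − rank ∂_1 = 7 − 6 = 1, and the invariant factors of ∂_1 are all 1, so H_0 = Z.
  H_1: rank ker ∂_1 − rank ∂_2 = (18 − 6) − 12 = 0, and ∂_2 has invariant factor 2 > 1, so H_1 = Z/2.
  H_2: rank ker ∂_2 − rank ∂_3 = (12 − 12) − 0 = 0, and there is no ∂_3, so H_2 = 0.

H_0 = Z,  H_1 = Z/2,  H_2 = 0.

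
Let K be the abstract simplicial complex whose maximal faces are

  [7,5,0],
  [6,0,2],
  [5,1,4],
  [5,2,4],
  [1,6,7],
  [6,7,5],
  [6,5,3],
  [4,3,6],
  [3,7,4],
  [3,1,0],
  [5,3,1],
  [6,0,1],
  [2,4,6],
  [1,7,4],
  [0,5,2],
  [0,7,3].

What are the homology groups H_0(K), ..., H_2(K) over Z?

H_0 = Z,  H_1 = Z^2,  H_2 = Z.

K has 8 vertices, 24 edges, 16 triangles.
rank ∂_0 = 0, rank ∂_1 = 7 ⇒ b_0 = 8 − 0 − 7 = 1; all invariant factors of ∂_1 are 1 so no torsion. So H_0 ≅ Z.
rank ∂_1 = 7, rank ∂_2 = 15 ⇒ b_1 = 24 − 7 − 15 = 2; all invariant factors of ∂_2 are 1 so no torsion. So H_1 ≅ Z^2.
rank ∂_2 = 15, rank ∂_3 = 0 ⇒ b_2 = 16 − 15 − 0 = 1. So H_2 ≅ Z.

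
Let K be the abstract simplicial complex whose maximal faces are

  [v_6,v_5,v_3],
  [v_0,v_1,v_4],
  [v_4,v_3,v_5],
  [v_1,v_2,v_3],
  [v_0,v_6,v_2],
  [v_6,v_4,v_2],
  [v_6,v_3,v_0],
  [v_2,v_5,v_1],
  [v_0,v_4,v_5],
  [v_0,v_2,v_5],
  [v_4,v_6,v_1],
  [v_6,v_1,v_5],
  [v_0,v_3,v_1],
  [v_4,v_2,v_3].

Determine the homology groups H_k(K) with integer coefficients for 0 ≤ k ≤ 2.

Order the vertices as v_0 < v_1 < v_2 < v_3 < v_4 < v_5 < v_6. Listing each simplex with vertices in this order, K has dimension 2 with simplices:

  0-simplices (7): [v_0], [v_1], [v_2], [v_3], [v_4], [v_5], [v_6]
  1-simplices (21): (21 of them)
  2-simplices (14): (14 of them)

so the chain groups are C_0 ≅ Z^7, C_1 ≅ Z^21, C_2 ≅ Z^14.

∂_1: C_1 → C_0 sends each edge [p,q] (with p < q) to q − p.
The resulting 7×21 matrix has rank 6, and its Smith normal form has invariant factors (1,1,1,1,1,1).

The boundary map ∂_2: C_2 → C_1 maps a triangle to the signed sum of its edges. For instance
  ∂[v_2,v_4,v_6] = [v_4,v_6] − [v_2,v_6] + [v_2,v_4],
  ∂[v_0,v_1,v_3] = [v_1,v_3] − [v_0,v_3] + [v_0,v_1].
The resulting 21×14 matrix has rank 13, and its Smith normal form has invariant factors (1,1,1,1,1,1,1,1,1,1,1,1,1).

From H_k ≅ ker(∂_k) / im(∂_{k+1}) we obtain:

  H_0: rank C_0 − rank ∂_1 = 7 − 6 = 1, and the invariant factors of ∂_1 are all 1, so H_0 ≅ Z.
  H_1: rank ker ∂_1 − rank ∂_2 = (21 − 6) − 13 = 2, and the invariant factors of ∂_2 are all 1, so H_1 ≅ Z^2.
  H_2: rank ker ∂_2 − rank ∂_3 = (14 − 13) − 0 = 1, and there is no ∂_3, so H_2 ≅ Z.

(K is a triangulation of the torus T^2.)

H_0 = Z,  H_1 = Z^2,  H_2 = Z.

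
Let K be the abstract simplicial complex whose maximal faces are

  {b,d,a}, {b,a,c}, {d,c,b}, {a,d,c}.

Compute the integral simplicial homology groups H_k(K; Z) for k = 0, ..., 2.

H_0 = Z,  H_1 = 0,  H_2 = Z.

Take the total order a < b < c < d on the vertex set. Then K (dimension 2) consists of the simplices:

  0-simplices (4): a, b, c, d
  1-simplices (6): ab, ac, ad, bc, bd, cd
  2-simplices (4): abc, abd, acd, bcd

Hence C_0 ≅ Z^4, C_1 ≅ Z^6, C_2 ≅ Z^4.

Boundary ∂_1: C_1 → C_0 sends each edge [p,q] (with p < q) to q − p.
As a 4×6 matrix over Z this has rank 3, with invariant factors (1,1,1).

Boundary ∂_2: C_2 → C_1 sends each 2-simplex [p,q,r] to [q,r] − [p,r] + [p,q]. For instance
  ∂abc = bc − ac + ab,
  ∂abd = bd − ad + ab.
This gives a 6×4 integer matrix of rank 3; reducing to Smith normal form yields diagonal entries (1,1,1).

Computing H_k = (kernel of ∂_k) / (image of ∂_{k+1}):

  H_0: rank C_0 − rank ∂_1 = 4 − 3 = 1, and the invariant factors of ∂_1 are all 1, so H_0 ≅ Z.
  H_1: rank ker ∂_1 − rank ∂_2 = (6 − 3) − 3 = 0, and the invariant factors of ∂_2 are all 1, so H_1 ≅ 0.
  H_2: rank ker ∂_2 − rank ∂_3 = (4 − 3) − 0 = 1, and there is no ∂_3, so H_2 ≅ Z.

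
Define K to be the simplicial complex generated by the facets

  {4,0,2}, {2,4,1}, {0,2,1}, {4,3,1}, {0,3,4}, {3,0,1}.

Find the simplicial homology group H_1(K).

H_1 ≅ 0.

Fix the vertex order 0 < 1 < 2 < 3 < 4 and write every simplex with vertices in increasing order. Then dim K = 2 and the simplices of K are:

  0-simplices (5): [0], [1], [2], [3], [4]
  1-simplices (9): [0,1], [0,2], [0,3], [0,4], [1,2], [1,3], [1,4], [2,4], [3,4]
  2-simplices (6): [0,1,2], [0,1,3], [0,2,4], [0,3,4], [1,2,4], [1,3,4]

so the chain groups are C_0 ≅ Z^5, C_1 ≅ Z^9, C_2 ≅ Z^6.

Boundary ∂_1: C_1 → C_0 sends each edge [p,q] (with p < q) to q − p. For instance
  ∂[0,2] = [2] − [0].
The 5×9 boundary matrix has rank 4 and Smith normal form diag(1,1,1,1).

The boundary map ∂_2: C_2 → C_1 sends each 2-simplex [p,q,r] to [q,r] − [p,r] + [p,q]. For instance
  ∂[1,2,4] = [2,4] − [1,4] + [1,2],
  ∂[0,1,2] = [1,2] − [0,2] + [0,1].
As a 9×6 matrix over Z this has rank 5, with invariant factors (1,1,1,1,1).

Reading off H_k = ker ∂_k / im ∂_{k+1}:

  H_1: rank ker ∂_1 − rank ∂_2 = (9 − 4) − 5 = 0, and the invariant factors of ∂_2 are all 1, so H_1 = 0.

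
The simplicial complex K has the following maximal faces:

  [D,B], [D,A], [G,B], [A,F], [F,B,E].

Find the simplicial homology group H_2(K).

Order the vertices as A < B < D < E < F < G. Listing each simplex with vertices in this order, K has dimension 2 with simplices:

  0-simplices (6): A, B, D, E, F, G
  1-simplices (7): AD, AF, BD, BE, BF, BG, EF
  2-simplices (1): BEF

giving chain groups C_0 ≅ Z^6, C_1 ≅ Z^7, C_2 ≅ Z^1.

∂_1: C_1 → C_0 sends each edge [p,q] (with p < q) to q − p.
This gives a 6×7 integer matrix of rank 5; reducing to Smith normal form yields diagonal entries (1,1,1,1,1).

The boundary map ∂_2: C_2 → C_1 acts by ∂[p,q,r] = [q,r] − [p,r] + [p,q]. For instance
  ∂BEF = EF − BF + BE.
This gives a 7×1 integer matrix of rank 1; reducing to Smith normal form yields diagonal entries (1).

Reading off H_k = ker ∂_k / im ∂_{k+1}:

  H_2: rank ker ∂_2 − rank ∂_3 = (1 − 1) − 0 = 0, and there is no ∂_3, so H_2 = 0.

H_2 ≅ 0.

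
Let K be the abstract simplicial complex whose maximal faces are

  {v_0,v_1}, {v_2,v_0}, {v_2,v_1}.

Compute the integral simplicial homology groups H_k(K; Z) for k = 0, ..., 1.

H_0 = Z,  H_1 = Z.

Order the vertices as v_0 < v_1 < v_2. Listing each simplex with vertices in this order, K has dimension 1 with simplices:

  0-simplices (3): [v_0], [v_1], [v_2]
  1-simplices (3): [v_0,v_1], [v_0,v_2], [v_1,v_2]

Hence C_0 ≅ Z^3, C_1 ≅ Z^3.

Boundary ∂_1: C_1 → C_0 is given by ∂[p,q] = [q] − [p]. For instance
  ∂[v_0,v_2] = [v_2] − [v_0].
The 3×3 boundary matrix has rank 2 and Smith normal form diag(1,1).

Computing H_k = (kernel of ∂_k) / (image of ∂_{k+1}):

  H_0: rank C_0 − rank ∂_1 = 3 − 2 = 1, and the invariant factors of ∂_1 are all 1, so H_0 = Z.
  H_1: rank ker ∂_1 − rank ∂_2 = (3 − 2) − 0 = 1, and there is no ∂_2, so H_1 = Z.

As a check, the Euler characteristic is 3 − 3 = 0, which agrees with 1 − 1 = 0.
(K is a triangulation of the circle S^1.)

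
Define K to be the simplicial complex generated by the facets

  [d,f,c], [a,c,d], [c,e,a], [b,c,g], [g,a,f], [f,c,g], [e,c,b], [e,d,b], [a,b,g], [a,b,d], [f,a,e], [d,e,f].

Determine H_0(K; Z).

We work with the vertex ordering a < b < c < d < e < f < g. The simplices of K, each written with vertices in increasing order, are:

  0-simplices (7): a, b, c, d, e, f, g
  1-simplices (18): ab, ac, ad, ae, af, ag, bc, bd, be, bg, cd, ce, cf, cg, de, df, ef, fg
  2-simplices (12): abd, abg, acd, ace, aef, afg, bce, bcg, bde, cdf, cfg, def

Hence C_0 ≅ Z^7, C_1 ≅ Z^18, C_2 ≅ Z^12.

The boundary map ∂_1: C_1 → C_0 is given by ∂[p,q] = [q] − [p].
The 7×18 boundary matrix has rank 6 and Smith normal form diag(1,1,1,1,1,1).

∂_2: C_2 → C_1 maps a triangle to the signed sum of its edges. For instance
  ∂abd = bd − ad + ab,
  ∂ace = ce − ae + ac.
The 18×12 boundary matrix has rank 12 and Smith normal form diag(1,1,1,1,1,1,1,1,1,1,1,2).

Reading off H_k = ker ∂_k / im ∂_{k+1}:

  H_0: rank C_0 − rank ∂_1 = 7 − 6 = 1, and the invariant factors of ∂_1 are all 1, so H_0 = Z.

H_0 ≅ Z.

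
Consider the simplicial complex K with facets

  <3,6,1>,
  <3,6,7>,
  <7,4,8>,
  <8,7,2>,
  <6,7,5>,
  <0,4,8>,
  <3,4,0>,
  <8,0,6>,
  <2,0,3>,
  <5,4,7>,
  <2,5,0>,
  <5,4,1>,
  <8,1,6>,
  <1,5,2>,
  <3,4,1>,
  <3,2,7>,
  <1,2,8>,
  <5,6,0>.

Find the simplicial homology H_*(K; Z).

H_0 = Z,  H_1 = Z^2,  H_2 = Z.

K has 9 vertices, 27 edges, 18 triangles.
rank ∂_0 = 0, rank ∂_1 = 8 ⇒ b_0 = 9 − 0 − 8 = 1; all invariant factors of ∂_1 are 1 so no torsion. So H_0 ≅ Z.
rank ∂_1 = 8, rank ∂_2 = 17 ⇒ b_1 = 27 − 8 − 17 = 2; all invariant factors of ∂_2 are 1 so no torsion. So H_1 ≅ Z^2.
rank ∂_2 = 17, rank ∂_3 = 0 ⇒ b_2 = 18 − 17 − 0 = 1. So H_2 ≅ Z.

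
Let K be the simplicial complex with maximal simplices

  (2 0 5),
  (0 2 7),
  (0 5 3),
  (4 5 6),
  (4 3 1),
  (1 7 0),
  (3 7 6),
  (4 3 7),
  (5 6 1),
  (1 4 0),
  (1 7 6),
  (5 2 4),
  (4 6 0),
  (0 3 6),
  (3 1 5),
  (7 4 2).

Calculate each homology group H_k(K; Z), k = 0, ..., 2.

H_0 = Z,  H_1 = Z^2,  H_2 = Z.

Fix the vertex order 0 < 1 < 2 < 3 < 4 < 5 < 6 < 7 and write every simplex with vertices in increasing order. Then dim K = 2 and the simplices of K are:

  0-simplices (8): [0], [1], [2], [3], [4], [5], [6], [7]
  1-simplices (24): (24 of them)
  2-simplices (16): [0,1,4], [0,1,7], [0,2,5], [0,2,7], [0,3,5], [0,3,6], [0,4,6], [1,3,4], [1,3,5], [1,5,6], [1,6,7], [2,4,5], [2,4,7], [3,4,7], [3,6,7], [4,5,6]

so the chain groups are C_0 ≅ Z^8, C_1 ≅ Z^24, C_2 ≅ Z^16.

Boundary ∂_1: C_1 → C_0 is given by ∂[p,q] = [q] − [p]. For instance
  ∂[4,5] = [5] − [4].
The resulting 8×24 matrix has rank 7, and its Smith normal form has invariant factors (1,1,1,1,1,1,1).

The boundary map ∂_2: C_2 → C_1 acts by ∂[p,q,r] = [q,r] − [p,r] + [p,q]. For instance
  ∂[1,5,6] = [5,6] − [1,6] + [1,5],
  ∂[0,4,6] = [4,6] − [0,6] + [0,4].
The 24×16 boundary matrix has rank 15 and Smith normal form diag(1,1,1,1,1,1,1,1,1,1,1,1,1,1,1).

Computing H_k = (kernel of ∂_k) / (image of ∂_{k+1}):

  H_0: rank C_0 − rank ∂_1 = 8 − 7 = 1, and the invariant factors of ∂_1 are all 1, so H_0 ≅ Z.
  H_1: rank ker ∂_1 − rank ∂_2 = (24 − 7) − 15 = 2, and the invariant factors of ∂_2 are all 1, so H_1 ≅ Z^2.
  H_2: rank ker ∂_2 − rank ∂_3 = (16 − 15) − 0 = 1, and there is no ∂_3, so H_2 ≅ Z.

(K is a triangulation of the torus T^2.)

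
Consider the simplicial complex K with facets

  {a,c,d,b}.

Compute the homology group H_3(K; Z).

K has 4 vertices, 6 edges, 4 triangles, 1 3-simplex.
rank ∂_3 = 1, rank ∂_4 = 0 ⇒ b_3 = 1 − 1 − 0 = 0. So H_3 = 0.

H_3 ≅ 0.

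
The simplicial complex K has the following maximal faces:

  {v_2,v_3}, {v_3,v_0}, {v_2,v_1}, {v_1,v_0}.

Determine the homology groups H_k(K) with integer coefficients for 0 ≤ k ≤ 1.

Order the vertices as v_0 < v_1 < v_2 < v_3. Listing each simplex with vertices in this order, K has dimension 1 with simplices:

  0-simplices (4): [v_0], [v_1], [v_2], [v_3]
  1-simplices (4): [v_0,v_1], [v_0,v_3], [v_1,v_2], [v_2,v_3]

giving chain groups C_0 ≅ Z^4, C_1 ≅ Z^4.

The boundary map ∂_1: C_1 → C_0 maps an edge to its endpoints' difference, ∂[p,q] = q − p.
The 4×4 boundary matrix has rank 3 and Smith normal form diag(1,1,1).

Now H_k = ker ∂_k / im ∂_{k+1}, so:

  H_0: rank C_0 − rank ∂_1 = 4 − 3 = 1, and the invariant factors of ∂_1 are all 1, so H_0 = Z.
  H_1: rank ker ∂_1 − rank ∂_2 = (4 − 3) − 0 = 1, and there is no ∂_2, so H_1 = Z.

H_0 ≅ Z,  H_1 ≅ Z.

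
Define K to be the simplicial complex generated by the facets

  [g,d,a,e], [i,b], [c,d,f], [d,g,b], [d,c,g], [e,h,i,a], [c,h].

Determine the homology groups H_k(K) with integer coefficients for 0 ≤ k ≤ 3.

Take the total order a < b < c < d < e < f < g < h < i on the vertex set. Then K (dimension 3) consists of the simplices:

  0-simplices (9): a, b, c, d, e, f, g, h, i
  1-simplices (19): ad, ae, ag, ah, ai, bd, bg, bi, cd, cf, cg, ch, de, df, dg, eg, eh, ei, hi
  2-simplices (11): ade, adg, aeg, aeh, aei, ahi, bdg, cdf, cdg, deg, ehi
  3-simplices (2): adeg, aehi

Hence C_0 ≅ Z^9, C_1 ≅ Z^19, C_2 ≅ Z^11, C_3 ≅ Z^2.

The boundary map ∂_1: C_1 → C_0 is given by ∂[p,q] = [q] − [p]. For instance
  ∂cd = d − c.
The resulting 9×19 matrix has rank 8, and its Smith normal form has invariant factors (1,1,1,1,1,1,1,1).

Boundary ∂_2: C_2 → C_1 sends each 2-simplex [p,q,r] to [q,r] − [p,r] + [p,q]. For instance
  ∂ade = de − ae + ad,
  ∂aei = ei − ai + ae.
The 19×11 boundary matrix has rank 9 and Smith normal form diag(1,1,1,1,1,1,1,1,1).

Boundary ∂_3: C_3 → C_2 sends each 3-simplex σ to the alternating sum Σ_i (−1)^i (σ with its i-th vertex removed). For instance
  ∂aehi = ehi − ahi + aei − aeh,
  ∂adeg = deg − aeg + adg − ade.
The 11×2 boundary matrix has rank 2 and Smith normal form diag(1,1).

Computing H_k = (kernel of ∂_k) / (image of ∂_{k+1}):

  H_0: rank C_0 − rank ∂_1 = 9 − 8 = 1, and the invariant factors of ∂_1 are all 1, so H_0 ≅ Z.
  H_1: rank ker ∂_1 − rank ∂_2 = (19 − 8) − 9 = 2, and the invariant factors of ∂_2 are all 1, so H_1 ≅ Z^2.
  H_2: rank ker ∂_2 − rank ∂_3 = (11 − 9) − 2 = 0, and the invariant factors of ∂_3 are all 1, so H_2 ≅ 0.
  H_3: rank ker ∂_3 − rank ∂_4 = (2 − 2) − 0 = 0, and there is no ∂_4, so H_3 ≅ 0.

H_0 ≅ Z,  H_1 ≅ Z^2,  H_2 = 0,  H_3 = 0.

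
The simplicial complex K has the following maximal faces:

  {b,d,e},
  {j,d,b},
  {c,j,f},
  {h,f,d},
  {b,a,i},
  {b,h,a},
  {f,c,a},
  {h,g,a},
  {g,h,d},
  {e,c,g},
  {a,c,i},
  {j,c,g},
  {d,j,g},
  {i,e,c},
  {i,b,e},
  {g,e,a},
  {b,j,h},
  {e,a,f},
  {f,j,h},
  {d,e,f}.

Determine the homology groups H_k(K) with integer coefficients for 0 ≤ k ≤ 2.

H_0 ≅ Z,  H_1 ≅ Z × Z/2,  H_2 = 0.

Fix the vertex order a < b < c < d < e < f < g < h < i < j and write every simplex with vertices in increasing order. Then dim K = 2 and the simplices of K are:

  0-simplices (10): a, b, c, d, e, f, g, h, i, j
  1-simplices (30): ab, ac, ae, af, ag, ah, ai, bd, be, bh, bi, bj, ce, cf, cg, ci, cj, de, df, dg, dh, dj, ef, eg, ei, fh, fj, gh, gj, hj
  2-simplices (20): abh, abi, acf, aci, aef, aeg, agh, bde, bdj, bei, bhj, ceg, cei, cfj, cgj, def, dfh, dgh, dgj, fhj

giving chain groups C_0 ≅ Z^10, C_1 ≅ Z^30, C_2 ≅ Z^20.

Boundary ∂_1: C_1 → C_0 maps an edge to its endpoints' difference, ∂[p,q] = q − p. For instance
  ∂gh = h − g.
The 10×30 boundary matrix has rank 9 and Smith normal form diag(1,1,1,1,1,1,1,1,1).

∂_2: C_2 → C_1 sends each 2-simplex [p,q,r] to [q,r] − [p,r] + [p,q]. For instance
  ∂bdj = dj − bj + bd,
  ∂bei = ei − bi + be.
The resulting 30×20 matrix has rank 20, and its Smith normal form has invariant factors (1,1,1,1,1,1,1,1,1,1,1,1,1,1,1,1,1,1,1,2).

Computing H_k = (kernel of ∂_k) / (image of ∂_{k+1}):

  H_0: rank C_0 − rank ∂_1 = 10 − 9 = 1, and the invariant factors of ∂_1 are all 1, so H_0 ≅ Z.
  H_1: rank ker ∂_1 − rank ∂_2 = (30 − 9) − 20 = 1, and ∂_2 has invariant factor 2 > 1, so H_1 ≅ Z × Z/2.
  H_2: rank ker ∂_2 − rank ∂_3 = (20 − 20) − 0 = 0, and there is no ∂_3, so H_2 ≅ 0.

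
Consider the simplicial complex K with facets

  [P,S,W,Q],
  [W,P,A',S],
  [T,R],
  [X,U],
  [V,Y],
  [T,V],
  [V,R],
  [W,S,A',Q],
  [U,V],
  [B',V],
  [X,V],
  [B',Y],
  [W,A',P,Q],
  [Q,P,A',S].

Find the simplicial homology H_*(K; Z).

Order the vertices as P < Q < R < S < T < U < V < W < X < Y < A' < B'. Listing each simplex with vertices in this order, K has dimension 3 with simplices:

  0-simplices (12): [P], [Q], [R], [S], [T], [U], [V], [W], [X], [Y], [A'], [B']
  1-simplices (19): [P,Q], [P,S], [P,W], [P,A'], [Q,S], [Q,W], [Q,A'], [R,T], [R,V], [S,W], [S,A'], [T,V], [U,V], [U,X], [V,X], [V,Y], [V,B'], [W,A'], [Y,B']
  2-simplices (10): [P,Q,S], [P,Q,W], [P,Q,A'], [P,S,W], [P,S,A'], [P,W,A'], [Q,S,W], [Q,S,A'], [Q,W,A'], [S,W,A']
  3-simplices (5): [P,Q,S,W], [P,Q,S,A'], [P,Q,W,A'], [P,S,W,A'], [Q,S,W,A']

so the chain groups are C_0 ≅ Z^12, C_1 ≅ Z^19, C_2 ≅ Z^10, C_3 ≅ Z^5.

∂_1: C_1 → C_0 is given by ∂[p,q] = [q] − [p]. For instance
  ∂[U,X] = [X] − [U].
This gives a 12×19 integer matrix of rank 10; reducing to Smith normal form yields diagonal entries (1,1,1,1,1,1,1,1,1,1).

The boundary map ∂_2: C_2 → C_1 maps a triangle to the signed sum of its edges. For instance
  ∂[Q,S,W] = [S,W] − [Q,W] + [Q,S],
  ∂[P,S,W] = [S,W] − [P,W] + [P,S].
The resulting 19×10 matrix has rank 6, and its Smith normal form has invariant factors (1,1,1,1,1,1).

Boundary ∂_3: C_3 → C_2 sends each 3-simplex σ to the alternating sum Σ_i (−1)^i (σ with its i-th vertex removed). For instance
  ∂[P,Q,W,A'] = [Q,W,A'] − [P,W,A'] + [P,Q,A'] − [P,Q,W],
  ∂[P,Q,S,A'] = [Q,S,A'] − [P,S,A'] + [P,Q,A'] − [P,Q,S].
The resulting 10×5 matrix has rank 4, and its Smith normal form has invariant factors (1,1,1,1).

Reading off H_k = ker ∂_k / im ∂_{k+1}:

  H_0: rank C_0 − rank ∂_1 = 12 − 10 = 2, and the invariant factors of ∂_1 are all 1, so H_0 ≅ Z^2.
  H_1: rank ker ∂_1 − rank ∂_2 = (19 − 10) − 6 = 3, and the invariant factors of ∂_2 are all 1, so H_1 ≅ Z^3.
  H_2: rank ker ∂_2 − rank ∂_3 = (10 − 6) − 4 = 0, and the invariant factors of ∂_3 are all 1, so H_2 ≅ 0.
  H_3: rank ker ∂_3 − rank ∂_4 = (5 − 4) − 0 = 1, and there is no ∂_4, so H_3 ≅ Z.

As a check, the Euler characteristic is 12 − 19 + 10 − 5 = -2, which agrees with 2 − 3 + 0 − 1 = -2.

H_0 ≅ Z^2,  H_1 ≅ Z^3,  H_2 = 0,  H_3 ≅ Z.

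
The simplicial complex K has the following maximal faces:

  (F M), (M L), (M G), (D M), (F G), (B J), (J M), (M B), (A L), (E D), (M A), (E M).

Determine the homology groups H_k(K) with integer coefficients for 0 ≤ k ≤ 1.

K has 9 vertices, 12 edges.
rank ∂_0 = 0, rank ∂_1 = 8 ⇒ b_0 = 9 − 0 − 8 = 1; all invariant factors of ∂_1 are 1 so no torsion. So H_0 ≅ Z.
rank ∂_1 = 8, rank ∂_2 = 0 ⇒ b_1 = 12 − 8 − 0 = 4. So H_1 ≅ Z^4.

H_0 = Z,  H_1 = Z^4.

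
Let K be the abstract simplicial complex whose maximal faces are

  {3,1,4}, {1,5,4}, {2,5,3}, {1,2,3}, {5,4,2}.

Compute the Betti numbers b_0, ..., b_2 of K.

K has 5 vertices, 10 edges, 5 triangles.
rank ∂_0 = 0, rank ∂_1 = 4 ⇒ b_0 = 5 − 0 − 4 = 1; all invariant factors of ∂_1 are 1 so no torsion. So H_0 = Z.
rank ∂_1 = 4, rank ∂_2 = 5 ⇒ b_1 = 10 − 4 − 5 = 1; all invariant factors of ∂_2 are 1 so no torsion. So H_1 = Z.
rank ∂_2 = 5, rank ∂_3 = 0 ⇒ b_2 = 5 − 5 − 0 = 0. So H_2 = 0.

b_0 = 1, b_1 = 1, b_2 = 0.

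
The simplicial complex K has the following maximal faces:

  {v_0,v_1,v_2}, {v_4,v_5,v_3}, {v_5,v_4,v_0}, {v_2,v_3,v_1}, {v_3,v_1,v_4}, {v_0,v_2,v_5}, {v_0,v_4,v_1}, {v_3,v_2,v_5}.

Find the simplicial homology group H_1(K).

H_1 = 0.

We work with the vertex ordering v_0 < v_1 < v_2 < v_3 < v_4 < v_5. The simplices of K, each written with vertices in increasing order, are:

  0-simplices (6): [v_0], [v_1], [v_2], [v_3], [v_4], [v_5]
  1-simplices (12): [v_0,v_1], [v_0,v_2], [v_0,v_4], [v_0,v_5], [v_1,v_2], [v_1,v_3], [v_1,v_4], [v_2,v_3], [v_2,v_5], [v_3,v_4], [v_3,v_5], [v_4,v_5]
  2-simplices (8): [v_0,v_1,v_2], [v_0,v_1,v_4], [v_0,v_2,v_5], [v_0,v_4,v_5], [v_1,v_2,v_3], [v_1,v_3,v_4], [v_2,v_3,v_5], [v_3,v_4,v_5]

Hence C_0 ≅ Z^6, C_1 ≅ Z^12, C_2 ≅ Z^8.

∂_1: C_1 → C_0 sends each edge [p,q] (with p < q) to q − p. For instance
  ∂[v_3,v_4] = [v_4] − [v_3].
This gives a 6×12 integer matrix of rank 5; reducing to Smith normal form yields diagonal entries (1,1,1,1,1).

Boundary ∂_2: C_2 → C_1 maps a triangle to the signed sum of its edges. For instance
  ∂[v_3,v_4,v_5] = [v_4,v_5] − [v_3,v_5] + [v_3,v_4],
  ∂[v_1,v_3,v_4] = [v_3,v_4] − [v_1,v_4] + [v_1,v_3].
The 12×8 boundary matrix has rank 7 and Smith normal form diag(1,1,1,1,1,1,1).

Now H_k = ker ∂_k / im ∂_{k+1}, so:

  H_1: rank ker ∂_1 − rank ∂_2 = (12 − 5) − 7 = 0, and the invariant factors of ∂_2 are all 1, so H_1 = 0.

(K is a triangulation of the 2-sphere S^2.)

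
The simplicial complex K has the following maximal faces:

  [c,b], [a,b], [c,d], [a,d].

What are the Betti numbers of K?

b_0 = 1, b_1 = 1.

K has 4 vertices, 4 edges.
rank ∂_0 = 0, rank ∂_1 = 3 ⇒ b_0 = 4 − 0 − 3 = 1; all invariant factors of ∂_1 are 1 so no torsion. So H_0 ≅ Z.
rank ∂_1 = 3, rank ∂_2 = 0 ⇒ b_1 = 4 − 3 − 0 = 1. So H_1 ≅ Z.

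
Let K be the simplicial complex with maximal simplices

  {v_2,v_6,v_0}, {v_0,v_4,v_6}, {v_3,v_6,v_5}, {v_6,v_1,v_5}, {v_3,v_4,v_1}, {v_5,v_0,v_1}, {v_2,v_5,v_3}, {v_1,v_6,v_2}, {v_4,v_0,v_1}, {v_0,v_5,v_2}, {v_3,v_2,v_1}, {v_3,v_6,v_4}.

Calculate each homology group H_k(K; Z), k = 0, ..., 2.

We work with the vertex ordering v_0 < v_1 < v_2 < v_3 < v_4 < v_5 < v_6. The simplices of K, each written with vertices in increasing order, are:

  0-simplices (7): [v_0], [v_1], [v_2], [v_3], [v_4], [v_5], [v_6]
  1-simplices (18): (18 of them)
  2-simplices (12): (12 of them)

giving chain groups C_0 ≅ Z^7, C_1 ≅ Z^18, C_2 ≅ Z^12.

The boundary map ∂_1: C_1 → C_0 maps an edge to its endpoints' difference, ∂[p,q] = q − p.
This gives a 7×18 integer matrix of rank 6; reducing to Smith normal form yields diagonal entries (1,1,1,1,1,1).

Boundary ∂_2: C_2 → C_1 acts by ∂[p,q,r] = [q,r] − [p,r] + [p,q]. For instance
  ∂[v_3,v_4,v_6] = [v_4,v_6] − [v_3,v_6] + [v_3,v_4],
  ∂[v_0,v_2,v_6] = [v_2,v_6] − [v_0,v_6] + [v_0,v_2].
As a 18×12 matrix over Z this has rank 12, with invariant factors (1,1,1,1,1,1,1,1,1,1,1,2).

From H_k ≅ ker(∂_k) / im(∂_{k+1}) we obtain:

  H_0: rank C_0 − rank ∂_1 = 7 − 6 = 1, and the invariant factors of ∂_1 are all 1, so H_0 = Z.
  H_1: rank ker ∂_1 − rank ∂_2 = (18 − 6) − 12 = 0, and ∂_2 has invariant factor 2 > 1, so H_1 = Z/2Z.
  H_2: rank ker ∂_2 − rank ∂_3 = (12 − 12) − 0 = 0, and there is no ∂_3, so H_2 = 0.

H_0 = Z,  H_1 = Z/2Z,  H_2 = 0.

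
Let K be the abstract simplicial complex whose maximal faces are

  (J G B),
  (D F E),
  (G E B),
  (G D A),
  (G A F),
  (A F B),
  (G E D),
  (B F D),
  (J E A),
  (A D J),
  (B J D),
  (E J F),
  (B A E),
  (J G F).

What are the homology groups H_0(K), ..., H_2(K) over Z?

Take the total order A < B < D < E < F < G < J on the vertex set. Then K (dimension 2) consists of the simplices:

  0-simplices (7): A, B, D, E, F, G, J
  1-simplices (21): AB, AD, AE, AF, AG, AJ, BD, BE, BF, BG, BJ, DE, DF, DG, DJ, EF, EG, EJ, FG, FJ, GJ
  2-simplices (14): ABE, ABF, ADG, ADJ, AEJ, AFG, BDF, BDJ, BEG, BGJ, DEF, DEG, EFJ, FGJ

giving chain groups C_0 ≅ Z^7, C_1 ≅ Z^21, C_2 ≅ Z^14.

∂_1: C_1 → C_0 maps an edge to its endpoints' difference, ∂[p,q] = q − p. For instance
  ∂AJ = J − A.
The resulting 7×21 matrix has rank 6, and its Smith normal form has invariant factors (1,1,1,1,1,1).

The boundary map ∂_2: C_2 → C_1 sends each 2-simplex [p,q,r] to [q,r] − [p,r] + [p,q]. For instance
  ∂EFJ = FJ − EJ + EF,
  ∂ABF = BF − AF + AB.
The 21×14 boundary matrix has rank 13 and Smith normal form diag(1,1,1,1,1,1,1,1,1,1,1,1,1).

Now H_k = ker ∂_k / im ∂_{k+1}, so:

  H_0: rank C_0 − rank ∂_1 = 7 − 6 = 1, and the invariant factors of ∂_1 are all 1, so H_0 = Z.
  H_1: rank ker ∂_1 − rank ∂_2 = (21 − 6) − 13 = 2, and the invariant factors of ∂_2 are all 1, so H_1 = Z^2.
  H_2: rank ker ∂_2 − rank ∂_3 = (14 − 13) − 0 = 1, and there is no ∂_3, so H_2 = Z.

(K is a triangulation of the torus T^2.)

H_0 = Z,  H_1 = Z^2,  H_2 = Z.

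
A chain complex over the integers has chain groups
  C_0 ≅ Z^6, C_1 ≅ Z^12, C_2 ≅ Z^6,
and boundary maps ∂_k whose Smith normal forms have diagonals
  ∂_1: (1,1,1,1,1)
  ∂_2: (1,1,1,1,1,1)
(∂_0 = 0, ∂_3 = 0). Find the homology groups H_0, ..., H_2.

H_0: b_0 = 6 − 0 − 5 = 1; torsion from ∂_1 factors > 1: none. So H_0 = Z.
H_1: b_1 = 12 − 5 − 6 = 1; torsion from ∂_2 factors > 1: none. So H_1 = Z.
H_2: b_2 = 6 − 6 − 0 = 0; torsion from ∂_3 factors > 1: none. So H_2 = 0.

H_0 = Z,  H_1 = Z,  H_2 = 0.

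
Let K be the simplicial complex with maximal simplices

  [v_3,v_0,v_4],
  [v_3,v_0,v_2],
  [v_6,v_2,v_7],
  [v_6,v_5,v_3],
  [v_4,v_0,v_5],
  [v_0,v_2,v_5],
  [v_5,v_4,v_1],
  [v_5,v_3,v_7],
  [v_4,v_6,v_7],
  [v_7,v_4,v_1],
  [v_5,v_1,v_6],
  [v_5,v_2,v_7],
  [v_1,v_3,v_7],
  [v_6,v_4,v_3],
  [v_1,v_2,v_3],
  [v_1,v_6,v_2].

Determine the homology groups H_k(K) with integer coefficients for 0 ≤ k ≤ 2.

H_0 ≅ Z,  H_1 ≅ Z^2,  H_2 ≅ Z.

We work with the vertex ordering v_0 < v_1 < v_2 < v_3 < v_4 < v_5 < v_6 < v_7. The simplices of K, each written with vertices in increasing order, are:

  0-simplices (8): [v_0], [v_1], [v_2], [v_3], [v_4], [v_5], [v_6], [v_7]
  1-simplices (24): (24 of them)
  2-simplices (16): (16 of them)

Hence C_0 ≅ Z^8, C_1 ≅ Z^24, C_2 ≅ Z^16.

The boundary map ∂_1: C_1 → C_0 maps an edge to its endpoints' difference, ∂[p,q] = q − p. For instance
  ∂[v_3,v_7] = [v_7] − [v_3].
As a 8×24 matrix over Z this has rank 7, with invariant factors (1,1,1,1,1,1,1).

∂_2: C_2 → C_1 maps a triangle to the signed sum of its edges. For instance
  ∂[v_0,v_2,v_3] = [v_2,v_3] − [v_0,v_3] + [v_0,v_2],
  ∂[v_3,v_5,v_7] = [v_5,v_7] − [v_3,v_7] + [v_3,v_5].
The 24×16 boundary matrix has rank 15 and Smith normal form diag(1,1,1,1,1,1,1,1,1,1,1,1,1,1,1).

Now H_k = ker ∂_k / im ∂_{k+1}, so:

  H_0: rank C_0 − rank ∂_1 = 8 − 7 = 1, and the invariant factors of ∂_1 are all 1, so H_0 ≅ Z.
  H_1: rank ker ∂_1 − rank ∂_2 = (24 − 7) − 15 = 2, and the invariant factors of ∂_2 are all 1, so H_1 ≅ Z^2.
  H_2: rank ker ∂_2 − rank ∂_3 = (16 − 15) − 0 = 1, and there is no ∂_3, so H_2 ≅ Z.

As a check, the Euler characteristic is 8 − 24 + 16 = 0, which agrees with 1 − 2 + 1 = 0.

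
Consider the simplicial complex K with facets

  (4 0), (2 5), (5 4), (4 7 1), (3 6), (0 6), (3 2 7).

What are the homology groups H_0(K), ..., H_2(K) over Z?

H_0 = Z,  H_1 = Z^2,  H_2 = 0.

Fix the vertex order 0 < 1 < 2 < 3 < 4 < 5 < 6 < 7 and write every simplex with vertices in increasing order. Then dim K = 2 and the simplices of K are:

  0-simplices (8): [0], [1], [2], [3], [4], [5], [6], [7]
  1-simplices (11): [0,4], [0,6], [1,4], [1,7], [2,3], [2,5], [2,7], [3,6], [3,7], [4,5], [4,7]
  2-simplices (2): [1,4,7], [2,3,7]

Hence C_0 ≅ Z^8, C_1 ≅ Z^11, C_2 ≅ Z^2.

Boundary ∂_1: C_1 → C_0 sends each edge [p,q] (with p < q) to q − p.
As a 8×11 matrix over Z this has rank 7, with invariant factors (1,1,1,1,1,1,1).

Boundary ∂_2: C_2 → C_1 sends each 2-simplex [p,q,r] to [q,r] − [p,r] + [p,q]. For instance
  ∂[2,3,7] = [3,7] − [2,7] + [2,3],
  ∂[1,4,7] = [4,7] − [1,7] + [1,4].
The resulting 11×2 matrix has rank 2, and its Smith normal form has invariant factors (1,1).

From H_k ≅ ker(∂_k) / im(∂_{k+1}) we obtain:

  H_0: rank C_0 − rank ∂_1 = 8 − 7 = 1, and the invariant factors of ∂_1 are all 1, so H_0 = Z.
  H_1: rank ker ∂_1 − rank ∂_2 = (11 − 7) − 2 = 2, and the invariant factors of ∂_2 are all 1, so H_1 = Z^2.
  H_2: rank ker ∂_2 − rank ∂_3 = (2 − 2) − 0 = 0, and there is no ∂_3, so H_2 = 0.

As a check, the Euler characteristic is 8 − 11 + 2 = -1, which agrees with 1 − 2 + 0 = -1.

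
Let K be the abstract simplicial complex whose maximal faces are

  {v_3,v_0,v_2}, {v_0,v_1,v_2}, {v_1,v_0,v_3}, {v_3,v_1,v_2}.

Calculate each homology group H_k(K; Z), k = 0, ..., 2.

Order the vertices as v_0 < v_1 < v_2 < v_3. Listing each simplex with vertices in this order, K has dimension 2 with simplices:

  0-simplices (4): [v_0], [v_1], [v_2], [v_3]
  1-simplices (6): [v_0,v_1], [v_0,v_2], [v_0,v_3], [v_1,v_2], [v_1,v_3], [v_2,v_3]
  2-simplices (4): [v_0,v_1,v_2], [v_0,v_1,v_3], [v_0,v_2,v_3], [v_1,v_2,v_3]

Hence C_0 ≅ Z^4, C_1 ≅ Z^6, C_2 ≅ Z^4.

Boundary ∂_1: C_1 → C_0 maps an edge to its endpoints' difference, ∂[p,q] = q − p. For instance
  ∂[v_0,v_1] = [v_1] − [v_0].
The resulting 4×6 matrix has rank 3, and its Smith normal form has invariant factors (1,1,1).

∂_2: C_2 → C_1 acts by ∂[p,q,r] = [q,r] − [p,r] + [p,q]. For instance
  ∂[v_0,v_1,v_3] = [v_1,v_3] − [v_0,v_3] + [v_0,v_1],
  ∂[v_0,v_1,v_2] = [v_1,v_2] − [v_0,v_2] + [v_0,v_1].
As a 6×4 matrix over Z this has rank 3, with invariant factors (1,1,1).

Computing H_k = (kernel of ∂_k) / (image of ∂_{k+1}):

  H_0: rank C_0 − rank ∂_1 = 4 − 3 = 1, and the invariant factors of ∂_1 are all 1, so H_0 = Z.
  H_1: rank ker ∂_1 − rank ∂_2 = (6 − 3) − 3 = 0, and the invariant factors of ∂_2 are all 1, so H_1 = 0.
  H_2: rank ker ∂_2 − rank ∂_3 = (4 − 3) − 0 = 1, and there is no ∂_3, so H_2 = Z.

(K is a triangulation of the 2-sphere S^2.)

H_0 = Z,  H_1 = 0,  H_2 = Z.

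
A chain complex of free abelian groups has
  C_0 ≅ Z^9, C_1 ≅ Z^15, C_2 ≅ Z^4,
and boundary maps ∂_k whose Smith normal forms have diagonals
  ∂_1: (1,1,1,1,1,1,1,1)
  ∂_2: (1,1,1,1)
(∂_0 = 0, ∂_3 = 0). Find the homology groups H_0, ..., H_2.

H_0: b_0 = 9 − 0 − 8 = 1; torsion from ∂_1 factors > 1: none. So H_0 ≅ Z.
H_1: b_1 = 15 − 8 − 4 = 3; torsion from ∂_2 factors > 1: none. So H_1 ≅ Z^3.
H_2: b_2 = 4 − 4 − 0 = 0; torsion from ∂_3 factors > 1: none. So H_2 ≅ 0.

H_0 ≅ Z,  H_1 ≅ Z^3,  H_2 = 0.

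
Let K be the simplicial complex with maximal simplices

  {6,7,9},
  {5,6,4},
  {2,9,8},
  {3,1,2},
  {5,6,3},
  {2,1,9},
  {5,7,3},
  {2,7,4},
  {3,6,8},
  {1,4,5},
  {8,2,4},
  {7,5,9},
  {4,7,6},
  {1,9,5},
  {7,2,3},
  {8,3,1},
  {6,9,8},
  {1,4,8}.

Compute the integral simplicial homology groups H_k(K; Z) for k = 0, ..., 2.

H_0 = Z,  H_1 = Z ⊕ Z_2,  H_2 = 0.

Fix the vertex order 1 < 2 < 3 < 4 < 5 < 6 < 7 < 8 < 9 and write every simplex with vertices in increasing order. Then dim K = 2 and the simplices of K are:

  0-simplices (9): [1], [2], [3], [4], [5], [6], [7], [8], [9]
  1-simplices (27): (27 of them)
  2-simplices (18): [1,2,3], [1,2,9], [1,3,8], [1,4,5], [1,4,8], [1,5,9], [2,3,7], [2,4,7], [2,4,8], [2,8,9], [3,5,6], [3,5,7], [3,6,8], [4,5,6], [4,6,7], [5,7,9], [6,7,9], [6,8,9]

so the chain groups are C_0 ≅ Z^9, C_1 ≅ Z^27, C_2 ≅ Z^18.

∂_1: C_1 → C_0 maps an edge to its endpoints' difference, ∂[p,q] = q − p.
As a 9×27 matrix over Z this has rank 8, with invariant factors (1,1,1,1,1,1,1,1).

Boundary ∂_2: C_2 → C_1 acts by ∂[p,q,r] = [q,r] − [p,r] + [p,q]. For instance
  ∂[4,6,7] = [6,7] − [4,7] + [4,6],
  ∂[2,4,7] = [4,7] − [2,7] + [2,4].
The 27×18 boundary matrix has rank 18 and Smith normal form diag(1,1,1,1,1,1,1,1,1,1,1,1,1,1,1,1,1,2).

Computing H_k = (kernel of ∂_k) / (image of ∂_{k+1}):

  H_0: rank C_0 − rank ∂_1 = 9 − 8 = 1, and the invariant factors of ∂_1 are all 1, so H_0 ≅ Z.
  H_1: rank ker ∂_1 − rank ∂_2 = (27 − 8) − 18 = 1, and ∂_2 has invariant factor 2 > 1, so H_1 ≅ Z ⊕ Z_2.
  H_2: rank ker ∂_2 − rank ∂_3 = (18 − 18) − 0 = 0, and there is no ∂_3, so H_2 ≅ 0.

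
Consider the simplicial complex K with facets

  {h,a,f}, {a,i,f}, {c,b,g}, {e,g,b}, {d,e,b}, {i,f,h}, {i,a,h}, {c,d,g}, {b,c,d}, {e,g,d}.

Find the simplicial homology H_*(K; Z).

We work with the vertex ordering a < b < c < d < e < f < g < h < i. The simplices of K, each written with vertices in increasing order, are:

  0-simplices (9): a, b, c, d, e, f, g, h, i
  1-simplices (15): af, ah, ai, bc, bd, be, bg, cd, cg, de, dg, eg, fh, fi, hi
  2-simplices (10): afh, afi, ahi, bcd, bcg, bde, beg, cdg, deg, fhi

giving chain groups C_0 ≅ Z^9, C_1 ≅ Z^15, C_2 ≅ Z^10.

Boundary ∂_1: C_1 → C_0 is given by ∂[p,q] = [q] − [p].
This gives a 9×15 integer matrix of rank 7; reducing to Smith normal form yields diagonal entries (1,1,1,1,1,1,1).

Boundary ∂_2: C_2 → C_1 acts by ∂[p,q,r] = [q,r] − [p,r] + [p,q]. For instance
  ∂beg = eg − bg + be,
  ∂bcd = cd − bd + bc.
The 15×10 boundary matrix has rank 8 and Smith normal form diag(1,1,1,1,1,1,1,1).

Computing H_k = (kernel of ∂_k) / (image of ∂_{k+1}):

  H_0: rank C_0 − rank ∂_1 = 9 − 7 = 2, and the invariant factors of ∂_1 are all 1, so H_0 = Z^2.
  H_1: rank ker ∂_1 − rank ∂_2 = (15 − 7) − 8 = 0, and the invariant factors of ∂_2 are all 1, so H_1 = 0.
  H_2: rank ker ∂_2 − rank ∂_3 = (10 − 8) − 0 = 2, and there is no ∂_3, so H_2 = Z^2.

As a check, the Euler characteristic is 9 − 15 + 10 = 4, which agrees with 2 − 0 + 2 = 4.

H_0 ≅ Z^2,  H_1 = 0,  H_2 ≅ Z^2.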